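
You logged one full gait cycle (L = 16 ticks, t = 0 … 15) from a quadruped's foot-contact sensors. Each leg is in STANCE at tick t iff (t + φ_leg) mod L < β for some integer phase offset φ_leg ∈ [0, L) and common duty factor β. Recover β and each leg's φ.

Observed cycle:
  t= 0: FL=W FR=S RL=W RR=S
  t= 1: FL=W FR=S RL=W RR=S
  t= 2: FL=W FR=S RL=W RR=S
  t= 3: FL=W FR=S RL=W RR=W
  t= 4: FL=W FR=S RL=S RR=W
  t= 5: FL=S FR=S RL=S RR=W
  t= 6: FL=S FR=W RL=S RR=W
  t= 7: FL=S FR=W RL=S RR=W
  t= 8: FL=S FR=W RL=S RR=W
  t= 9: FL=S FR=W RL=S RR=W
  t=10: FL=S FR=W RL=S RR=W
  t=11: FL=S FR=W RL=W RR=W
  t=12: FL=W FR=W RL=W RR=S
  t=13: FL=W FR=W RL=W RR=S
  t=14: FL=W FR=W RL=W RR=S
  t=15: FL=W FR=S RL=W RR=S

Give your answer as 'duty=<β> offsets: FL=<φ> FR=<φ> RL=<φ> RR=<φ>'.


duty=7 offsets: FL=11 FR=1 RL=12 RR=4

duty β = stance ticks per leg = 7
FL: stance ticks = 7; W→S at t=5 → φ=11
FR: stance ticks = 7; W→S at t=15 → φ=1
RL: stance ticks = 7; W→S at t=4 → φ=12
RR: stance ticks = 7; W→S at t=12 → φ=4


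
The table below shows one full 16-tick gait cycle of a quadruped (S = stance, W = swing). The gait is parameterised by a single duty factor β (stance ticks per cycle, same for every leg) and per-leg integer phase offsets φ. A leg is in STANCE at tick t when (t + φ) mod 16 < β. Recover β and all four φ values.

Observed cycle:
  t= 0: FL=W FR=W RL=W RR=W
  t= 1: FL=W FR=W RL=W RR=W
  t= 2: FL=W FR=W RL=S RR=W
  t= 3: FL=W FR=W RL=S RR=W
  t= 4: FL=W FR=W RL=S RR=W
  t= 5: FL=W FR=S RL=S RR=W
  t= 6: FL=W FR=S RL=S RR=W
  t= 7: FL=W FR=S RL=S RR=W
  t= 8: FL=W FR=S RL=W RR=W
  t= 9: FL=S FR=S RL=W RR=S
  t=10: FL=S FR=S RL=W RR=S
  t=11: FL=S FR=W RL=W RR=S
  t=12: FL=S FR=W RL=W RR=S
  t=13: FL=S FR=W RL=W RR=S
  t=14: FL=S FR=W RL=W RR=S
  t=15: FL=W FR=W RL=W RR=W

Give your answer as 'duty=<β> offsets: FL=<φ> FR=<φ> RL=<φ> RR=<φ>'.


duty β = stance ticks per leg = 6
FL: stance ticks = 6; W→S at t=9 → φ=7
FR: stance ticks = 6; W→S at t=5 → φ=11
RL: stance ticks = 6; W→S at t=2 → φ=14
RR: stance ticks = 6; W→S at t=9 → φ=7

duty=6 offsets: FL=7 FR=11 RL=14 RR=7


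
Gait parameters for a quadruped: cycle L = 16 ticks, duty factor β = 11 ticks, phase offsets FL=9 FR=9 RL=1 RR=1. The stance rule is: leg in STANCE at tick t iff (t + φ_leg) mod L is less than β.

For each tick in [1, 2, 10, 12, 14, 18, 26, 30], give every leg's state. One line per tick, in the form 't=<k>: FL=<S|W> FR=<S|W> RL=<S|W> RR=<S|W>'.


t=1: FL=S FR=S RL=S RR=S
t=2: FL=W FR=W RL=S RR=S
t=10: FL=S FR=S RL=W RR=W
t=12: FL=S FR=S RL=W RR=W
t=14: FL=S FR=S RL=W RR=W
t=18: FL=W FR=W RL=S RR=S
t=26: FL=S FR=S RL=W RR=W
t=30: FL=S FR=S RL=W RR=W

t=1: phase=(10,10,2,2) vs β=11 → FL=S FR=S RL=S RR=S
t=2: phase=(11,11,3,3) vs β=11 → FL=W FR=W RL=S RR=S
t=10: phase=(3,3,11,11) vs β=11 → FL=S FR=S RL=W RR=W
t=12: phase=(5,5,13,13) vs β=11 → FL=S FR=S RL=W RR=W
t=14: phase=(7,7,15,15) vs β=11 → FL=S FR=S RL=W RR=W
t=18: phase=(11,11,3,3) vs β=11 → FL=W FR=W RL=S RR=S
t=26: phase=(3,3,11,11) vs β=11 → FL=S FR=S RL=W RR=W
t=30: phase=(7,7,15,15) vs β=11 → FL=S FR=S RL=W RR=W


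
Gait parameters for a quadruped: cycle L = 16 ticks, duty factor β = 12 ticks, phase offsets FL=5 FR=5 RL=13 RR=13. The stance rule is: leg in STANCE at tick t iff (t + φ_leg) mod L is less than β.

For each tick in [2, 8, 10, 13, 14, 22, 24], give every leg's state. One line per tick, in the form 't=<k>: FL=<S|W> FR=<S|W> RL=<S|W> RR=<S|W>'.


t=2: FL=S FR=S RL=W RR=W
t=8: FL=W FR=W RL=S RR=S
t=10: FL=W FR=W RL=S RR=S
t=13: FL=S FR=S RL=S RR=S
t=14: FL=S FR=S RL=S RR=S
t=22: FL=S FR=S RL=S RR=S
t=24: FL=W FR=W RL=S RR=S

t=2: phase=(7,7,15,15) vs β=12 → FL=S FR=S RL=W RR=W
t=8: phase=(13,13,5,5) vs β=12 → FL=W FR=W RL=S RR=S
t=10: phase=(15,15,7,7) vs β=12 → FL=W FR=W RL=S RR=S
t=13: phase=(2,2,10,10) vs β=12 → FL=S FR=S RL=S RR=S
t=14: phase=(3,3,11,11) vs β=12 → FL=S FR=S RL=S RR=S
t=22: phase=(11,11,3,3) vs β=12 → FL=S FR=S RL=S RR=S
t=24: phase=(13,13,5,5) vs β=12 → FL=W FR=W RL=S RR=S


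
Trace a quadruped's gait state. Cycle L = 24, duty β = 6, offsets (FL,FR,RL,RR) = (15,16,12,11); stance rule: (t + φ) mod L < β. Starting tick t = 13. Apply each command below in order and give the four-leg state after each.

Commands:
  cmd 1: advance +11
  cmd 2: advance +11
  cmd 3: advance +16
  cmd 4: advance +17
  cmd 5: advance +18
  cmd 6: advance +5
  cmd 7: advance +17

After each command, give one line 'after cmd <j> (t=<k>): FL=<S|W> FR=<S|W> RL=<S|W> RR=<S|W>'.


after cmd 1 (t=24): FL=W FR=W RL=W RR=W
after cmd 2 (t=35): FL=S FR=S RL=W RR=W
after cmd 3 (t=51): FL=W FR=W RL=W RR=W
after cmd 4 (t=68): FL=W FR=W RL=W RR=W
after cmd 5 (t=86): FL=S FR=W RL=S RR=S
after cmd 6 (t=91): FL=W FR=W RL=W RR=W
after cmd 7 (t=108): FL=S FR=S RL=S RR=W

start t=13: FL=S FR=S RL=S RR=S
cmd 1: advance +11 → t=24, phase=(15,16,12,11) → FL=W FR=W RL=W RR=W
cmd 2: advance +11 → t=35, phase=(2,3,23,22) → FL=S FR=S RL=W RR=W
cmd 3: advance +16 → t=51, phase=(18,19,15,14) → FL=W FR=W RL=W RR=W
cmd 4: advance +17 → t=68, phase=(11,12,8,7) → FL=W FR=W RL=W RR=W
cmd 5: advance +18 → t=86, phase=(5,6,2,1) → FL=S FR=W RL=S RR=S
cmd 6: advance +5 → t=91, phase=(10,11,7,6) → FL=W FR=W RL=W RR=W
cmd 7: advance +17 → t=108, phase=(3,4,0,23) → FL=S FR=S RL=S RR=W


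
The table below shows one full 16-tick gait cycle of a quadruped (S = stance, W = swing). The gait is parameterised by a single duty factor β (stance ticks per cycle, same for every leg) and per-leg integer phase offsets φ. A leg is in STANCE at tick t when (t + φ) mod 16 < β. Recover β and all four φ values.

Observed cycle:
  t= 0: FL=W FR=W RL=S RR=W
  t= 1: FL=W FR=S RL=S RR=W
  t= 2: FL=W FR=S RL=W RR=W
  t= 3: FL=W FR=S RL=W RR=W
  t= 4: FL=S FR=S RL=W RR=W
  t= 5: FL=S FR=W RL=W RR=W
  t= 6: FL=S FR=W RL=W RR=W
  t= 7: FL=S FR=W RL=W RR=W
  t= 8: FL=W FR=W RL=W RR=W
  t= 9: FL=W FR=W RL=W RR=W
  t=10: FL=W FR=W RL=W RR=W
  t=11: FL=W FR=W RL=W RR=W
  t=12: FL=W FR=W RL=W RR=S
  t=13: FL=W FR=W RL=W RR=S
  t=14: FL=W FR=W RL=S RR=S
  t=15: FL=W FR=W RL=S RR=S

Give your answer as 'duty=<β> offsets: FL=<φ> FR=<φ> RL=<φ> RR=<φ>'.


duty β = stance ticks per leg = 4
FL: stance ticks = 4; W→S at t=4 → φ=12
FR: stance ticks = 4; W→S at t=1 → φ=15
RL: stance ticks = 4; W→S at t=14 → φ=2
RR: stance ticks = 4; W→S at t=12 → φ=4

duty=4 offsets: FL=12 FR=15 RL=2 RR=4


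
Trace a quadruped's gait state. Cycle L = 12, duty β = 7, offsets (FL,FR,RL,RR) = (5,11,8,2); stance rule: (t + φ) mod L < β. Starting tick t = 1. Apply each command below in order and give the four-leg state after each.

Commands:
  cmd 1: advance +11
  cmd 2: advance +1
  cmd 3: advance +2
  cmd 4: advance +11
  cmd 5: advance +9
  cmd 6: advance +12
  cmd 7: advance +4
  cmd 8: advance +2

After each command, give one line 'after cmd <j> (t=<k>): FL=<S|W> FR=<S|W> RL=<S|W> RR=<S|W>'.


after cmd 1 (t=12): FL=S FR=W RL=W RR=S
after cmd 2 (t=13): FL=S FR=S RL=W RR=S
after cmd 3 (t=15): FL=W FR=S RL=W RR=S
after cmd 4 (t=26): FL=W FR=S RL=W RR=S
after cmd 5 (t=35): FL=S FR=W RL=W RR=S
after cmd 6 (t=47): FL=S FR=W RL=W RR=S
after cmd 7 (t=51): FL=W FR=S RL=W RR=S
after cmd 8 (t=53): FL=W FR=S RL=S RR=W

start t=1: FL=S FR=S RL=W RR=S
cmd 1: advance +11 → t=12, phase=(5,11,8,2) → FL=S FR=W RL=W RR=S
cmd 2: advance +1 → t=13, phase=(6,0,9,3) → FL=S FR=S RL=W RR=S
cmd 3: advance +2 → t=15, phase=(8,2,11,5) → FL=W FR=S RL=W RR=S
cmd 4: advance +11 → t=26, phase=(7,1,10,4) → FL=W FR=S RL=W RR=S
cmd 5: advance +9 → t=35, phase=(4,10,7,1) → FL=S FR=W RL=W RR=S
cmd 6: advance +12 → t=47, phase=(4,10,7,1) → FL=S FR=W RL=W RR=S
cmd 7: advance +4 → t=51, phase=(8,2,11,5) → FL=W FR=S RL=W RR=S
cmd 8: advance +2 → t=53, phase=(10,4,1,7) → FL=W FR=S RL=S RR=W


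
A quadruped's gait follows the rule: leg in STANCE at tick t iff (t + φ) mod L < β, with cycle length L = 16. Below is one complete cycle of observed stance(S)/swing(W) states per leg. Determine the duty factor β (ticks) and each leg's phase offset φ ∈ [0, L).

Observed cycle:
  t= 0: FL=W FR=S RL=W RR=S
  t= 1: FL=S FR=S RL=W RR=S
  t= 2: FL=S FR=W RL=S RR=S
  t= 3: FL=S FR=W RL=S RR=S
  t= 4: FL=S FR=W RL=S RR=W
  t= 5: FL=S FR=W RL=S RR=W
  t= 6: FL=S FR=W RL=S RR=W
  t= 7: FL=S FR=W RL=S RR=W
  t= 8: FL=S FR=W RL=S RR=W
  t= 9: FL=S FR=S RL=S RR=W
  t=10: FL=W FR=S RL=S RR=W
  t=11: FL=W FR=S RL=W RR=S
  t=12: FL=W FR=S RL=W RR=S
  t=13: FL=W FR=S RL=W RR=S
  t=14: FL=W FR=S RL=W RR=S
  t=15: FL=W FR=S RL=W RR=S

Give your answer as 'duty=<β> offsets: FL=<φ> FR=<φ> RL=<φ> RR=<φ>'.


duty=9 offsets: FL=15 FR=7 RL=14 RR=5

duty β = stance ticks per leg = 9
FL: stance ticks = 9; W→S at t=1 → φ=15
FR: stance ticks = 9; W→S at t=9 → φ=7
RL: stance ticks = 9; W→S at t=2 → φ=14
RR: stance ticks = 9; W→S at t=11 → φ=5


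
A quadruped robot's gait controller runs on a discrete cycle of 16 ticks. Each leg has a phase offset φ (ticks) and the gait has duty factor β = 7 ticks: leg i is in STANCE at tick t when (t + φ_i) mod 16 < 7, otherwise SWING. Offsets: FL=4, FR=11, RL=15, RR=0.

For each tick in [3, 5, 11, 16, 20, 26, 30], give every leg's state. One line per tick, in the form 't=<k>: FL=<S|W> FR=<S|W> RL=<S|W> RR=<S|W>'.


t=3: phase=(7,14,2,3) vs β=7 → FL=W FR=W RL=S RR=S
t=5: phase=(9,0,4,5) vs β=7 → FL=W FR=S RL=S RR=S
t=11: phase=(15,6,10,11) vs β=7 → FL=W FR=S RL=W RR=W
t=16: phase=(4,11,15,0) vs β=7 → FL=S FR=W RL=W RR=S
t=20: phase=(8,15,3,4) vs β=7 → FL=W FR=W RL=S RR=S
t=26: phase=(14,5,9,10) vs β=7 → FL=W FR=S RL=W RR=W
t=30: phase=(2,9,13,14) vs β=7 → FL=S FR=W RL=W RR=W

t=3: FL=W FR=W RL=S RR=S
t=5: FL=W FR=S RL=S RR=S
t=11: FL=W FR=S RL=W RR=W
t=16: FL=S FR=W RL=W RR=S
t=20: FL=W FR=W RL=S RR=S
t=26: FL=W FR=S RL=W RR=W
t=30: FL=S FR=W RL=W RR=W


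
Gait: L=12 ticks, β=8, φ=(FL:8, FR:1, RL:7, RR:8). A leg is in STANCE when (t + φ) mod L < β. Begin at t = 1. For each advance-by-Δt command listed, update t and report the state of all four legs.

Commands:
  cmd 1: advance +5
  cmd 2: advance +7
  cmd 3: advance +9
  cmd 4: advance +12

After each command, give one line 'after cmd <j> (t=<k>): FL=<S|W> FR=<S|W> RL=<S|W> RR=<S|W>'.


start t=1: FL=W FR=S RL=W RR=W
cmd 1: advance +5 → t=6, phase=(2,7,1,2) → FL=S FR=S RL=S RR=S
cmd 2: advance +7 → t=13, phase=(9,2,8,9) → FL=W FR=S RL=W RR=W
cmd 3: advance +9 → t=22, phase=(6,11,5,6) → FL=S FR=W RL=S RR=S
cmd 4: advance +12 → t=34, phase=(6,11,5,6) → FL=S FR=W RL=S RR=S

after cmd 1 (t=6): FL=S FR=S RL=S RR=S
after cmd 2 (t=13): FL=W FR=S RL=W RR=W
after cmd 3 (t=22): FL=S FR=W RL=S RR=S
after cmd 4 (t=34): FL=S FR=W RL=S RR=S


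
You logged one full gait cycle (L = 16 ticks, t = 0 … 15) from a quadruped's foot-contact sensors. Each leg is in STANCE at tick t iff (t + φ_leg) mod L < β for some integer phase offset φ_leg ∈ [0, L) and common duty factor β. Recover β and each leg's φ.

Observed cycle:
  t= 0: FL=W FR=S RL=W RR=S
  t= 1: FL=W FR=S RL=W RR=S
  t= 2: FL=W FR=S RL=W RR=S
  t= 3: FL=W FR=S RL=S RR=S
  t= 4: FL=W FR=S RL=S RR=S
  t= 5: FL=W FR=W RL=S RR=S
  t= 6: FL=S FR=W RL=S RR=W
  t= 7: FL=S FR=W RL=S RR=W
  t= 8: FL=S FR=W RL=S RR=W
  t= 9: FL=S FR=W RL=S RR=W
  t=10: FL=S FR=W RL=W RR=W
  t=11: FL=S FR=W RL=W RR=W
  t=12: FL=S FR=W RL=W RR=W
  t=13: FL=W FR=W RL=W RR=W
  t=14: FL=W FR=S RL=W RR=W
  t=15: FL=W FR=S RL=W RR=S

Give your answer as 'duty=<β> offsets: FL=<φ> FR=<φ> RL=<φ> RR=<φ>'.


duty β = stance ticks per leg = 7
FL: stance ticks = 7; W→S at t=6 → φ=10
FR: stance ticks = 7; W→S at t=14 → φ=2
RL: stance ticks = 7; W→S at t=3 → φ=13
RR: stance ticks = 7; W→S at t=15 → φ=1

duty=7 offsets: FL=10 FR=2 RL=13 RR=1


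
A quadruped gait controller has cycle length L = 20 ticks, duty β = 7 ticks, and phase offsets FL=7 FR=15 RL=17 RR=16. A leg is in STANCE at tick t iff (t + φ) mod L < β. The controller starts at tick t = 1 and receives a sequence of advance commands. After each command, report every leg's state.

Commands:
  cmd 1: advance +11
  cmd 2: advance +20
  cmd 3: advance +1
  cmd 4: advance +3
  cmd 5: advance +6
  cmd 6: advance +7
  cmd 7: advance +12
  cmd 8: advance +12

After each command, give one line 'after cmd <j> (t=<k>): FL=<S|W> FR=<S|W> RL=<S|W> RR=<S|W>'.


start t=1: FL=W FR=W RL=W RR=W
cmd 1: advance +11 → t=12, phase=(19,7,9,8) → FL=W FR=W RL=W RR=W
cmd 2: advance +20 → t=32, phase=(19,7,9,8) → FL=W FR=W RL=W RR=W
cmd 3: advance +1 → t=33, phase=(0,8,10,9) → FL=S FR=W RL=W RR=W
cmd 4: advance +3 → t=36, phase=(3,11,13,12) → FL=S FR=W RL=W RR=W
cmd 5: advance +6 → t=42, phase=(9,17,19,18) → FL=W FR=W RL=W RR=W
cmd 6: advance +7 → t=49, phase=(16,4,6,5) → FL=W FR=S RL=S RR=S
cmd 7: advance +12 → t=61, phase=(8,16,18,17) → FL=W FR=W RL=W RR=W
cmd 8: advance +12 → t=73, phase=(0,8,10,9) → FL=S FR=W RL=W RR=W

after cmd 1 (t=12): FL=W FR=W RL=W RR=W
after cmd 2 (t=32): FL=W FR=W RL=W RR=W
after cmd 3 (t=33): FL=S FR=W RL=W RR=W
after cmd 4 (t=36): FL=S FR=W RL=W RR=W
after cmd 5 (t=42): FL=W FR=W RL=W RR=W
after cmd 6 (t=49): FL=W FR=S RL=S RR=S
after cmd 7 (t=61): FL=W FR=W RL=W RR=W
after cmd 8 (t=73): FL=S FR=W RL=W RR=W


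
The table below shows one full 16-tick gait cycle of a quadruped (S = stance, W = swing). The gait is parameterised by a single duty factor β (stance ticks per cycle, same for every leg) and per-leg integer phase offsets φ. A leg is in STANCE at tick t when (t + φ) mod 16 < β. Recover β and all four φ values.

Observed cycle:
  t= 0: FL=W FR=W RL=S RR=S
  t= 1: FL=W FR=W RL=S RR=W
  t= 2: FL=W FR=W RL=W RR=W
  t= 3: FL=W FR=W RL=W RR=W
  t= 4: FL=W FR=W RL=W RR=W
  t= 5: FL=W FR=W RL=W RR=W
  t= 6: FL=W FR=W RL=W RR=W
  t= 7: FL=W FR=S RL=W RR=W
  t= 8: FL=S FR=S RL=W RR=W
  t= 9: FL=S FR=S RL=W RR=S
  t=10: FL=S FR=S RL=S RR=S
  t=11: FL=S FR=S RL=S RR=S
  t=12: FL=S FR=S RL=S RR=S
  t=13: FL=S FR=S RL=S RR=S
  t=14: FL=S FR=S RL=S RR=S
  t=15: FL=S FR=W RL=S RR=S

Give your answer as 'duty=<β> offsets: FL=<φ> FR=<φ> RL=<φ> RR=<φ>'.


duty β = stance ticks per leg = 8
FL: stance ticks = 8; W→S at t=8 → φ=8
FR: stance ticks = 8; W→S at t=7 → φ=9
RL: stance ticks = 8; W→S at t=10 → φ=6
RR: stance ticks = 8; W→S at t=9 → φ=7

duty=8 offsets: FL=8 FR=9 RL=6 RR=7


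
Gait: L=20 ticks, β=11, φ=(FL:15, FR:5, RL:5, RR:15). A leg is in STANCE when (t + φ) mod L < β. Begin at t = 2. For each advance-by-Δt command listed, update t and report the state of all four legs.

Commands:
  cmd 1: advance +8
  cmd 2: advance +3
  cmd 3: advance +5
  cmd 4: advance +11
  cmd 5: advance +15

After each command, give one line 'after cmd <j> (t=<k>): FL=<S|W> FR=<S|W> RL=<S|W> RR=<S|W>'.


after cmd 1 (t=10): FL=S FR=W RL=W RR=S
after cmd 2 (t=13): FL=S FR=W RL=W RR=S
after cmd 3 (t=18): FL=W FR=S RL=S RR=W
after cmd 4 (t=29): FL=S FR=W RL=W RR=S
after cmd 5 (t=44): FL=W FR=S RL=S RR=W

start t=2: FL=W FR=S RL=S RR=W
cmd 1: advance +8 → t=10, phase=(5,15,15,5) → FL=S FR=W RL=W RR=S
cmd 2: advance +3 → t=13, phase=(8,18,18,8) → FL=S FR=W RL=W RR=S
cmd 3: advance +5 → t=18, phase=(13,3,3,13) → FL=W FR=S RL=S RR=W
cmd 4: advance +11 → t=29, phase=(4,14,14,4) → FL=S FR=W RL=W RR=S
cmd 5: advance +15 → t=44, phase=(19,9,9,19) → FL=W FR=S RL=S RR=W


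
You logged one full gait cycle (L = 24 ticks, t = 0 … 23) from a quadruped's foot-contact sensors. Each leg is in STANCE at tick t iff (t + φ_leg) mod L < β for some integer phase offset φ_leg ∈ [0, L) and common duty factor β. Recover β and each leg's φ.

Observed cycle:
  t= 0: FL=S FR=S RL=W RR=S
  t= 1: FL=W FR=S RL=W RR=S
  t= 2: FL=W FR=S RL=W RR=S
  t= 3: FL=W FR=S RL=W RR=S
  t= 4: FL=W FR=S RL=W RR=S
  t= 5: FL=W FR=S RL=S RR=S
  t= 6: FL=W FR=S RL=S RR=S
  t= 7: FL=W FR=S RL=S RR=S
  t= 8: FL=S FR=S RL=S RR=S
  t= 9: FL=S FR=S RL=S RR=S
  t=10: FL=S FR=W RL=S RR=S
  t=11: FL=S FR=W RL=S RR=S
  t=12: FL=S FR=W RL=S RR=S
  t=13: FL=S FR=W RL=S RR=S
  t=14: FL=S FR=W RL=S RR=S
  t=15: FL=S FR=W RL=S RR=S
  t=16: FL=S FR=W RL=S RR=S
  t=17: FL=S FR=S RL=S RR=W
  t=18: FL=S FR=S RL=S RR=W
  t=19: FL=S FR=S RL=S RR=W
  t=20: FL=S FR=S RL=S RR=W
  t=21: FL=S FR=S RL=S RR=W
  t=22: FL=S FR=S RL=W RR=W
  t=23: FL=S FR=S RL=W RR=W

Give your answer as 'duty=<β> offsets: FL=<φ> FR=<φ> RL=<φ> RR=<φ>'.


duty β = stance ticks per leg = 17
FL: stance ticks = 17; W→S at t=8 → φ=16
FR: stance ticks = 17; W→S at t=17 → φ=7
RL: stance ticks = 17; W→S at t=5 → φ=19
RR: stance ticks = 17; W→S at t=0 → φ=0

duty=17 offsets: FL=16 FR=7 RL=19 RR=0


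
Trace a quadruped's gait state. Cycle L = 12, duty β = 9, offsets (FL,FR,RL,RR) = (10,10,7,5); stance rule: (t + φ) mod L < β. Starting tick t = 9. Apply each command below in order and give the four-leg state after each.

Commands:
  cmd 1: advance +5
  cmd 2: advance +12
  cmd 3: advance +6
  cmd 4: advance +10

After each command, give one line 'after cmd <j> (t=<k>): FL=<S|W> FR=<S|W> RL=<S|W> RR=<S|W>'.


start t=9: FL=S FR=S RL=S RR=S
cmd 1: advance +5 → t=14, phase=(0,0,9,7) → FL=S FR=S RL=W RR=S
cmd 2: advance +12 → t=26, phase=(0,0,9,7) → FL=S FR=S RL=W RR=S
cmd 3: advance +6 → t=32, phase=(6,6,3,1) → FL=S FR=S RL=S RR=S
cmd 4: advance +10 → t=42, phase=(4,4,1,11) → FL=S FR=S RL=S RR=W

after cmd 1 (t=14): FL=S FR=S RL=W RR=S
after cmd 2 (t=26): FL=S FR=S RL=W RR=S
after cmd 3 (t=32): FL=S FR=S RL=S RR=S
after cmd 4 (t=42): FL=S FR=S RL=S RR=W


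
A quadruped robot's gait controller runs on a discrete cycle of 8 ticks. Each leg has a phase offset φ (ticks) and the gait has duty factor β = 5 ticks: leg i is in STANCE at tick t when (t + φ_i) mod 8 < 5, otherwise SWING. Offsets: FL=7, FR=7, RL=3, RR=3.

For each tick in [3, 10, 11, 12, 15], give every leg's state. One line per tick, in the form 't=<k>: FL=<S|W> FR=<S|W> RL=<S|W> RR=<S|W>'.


t=3: FL=S FR=S RL=W RR=W
t=10: FL=S FR=S RL=W RR=W
t=11: FL=S FR=S RL=W RR=W
t=12: FL=S FR=S RL=W RR=W
t=15: FL=W FR=W RL=S RR=S

t=3: phase=(2,2,6,6) vs β=5 → FL=S FR=S RL=W RR=W
t=10: phase=(1,1,5,5) vs β=5 → FL=S FR=S RL=W RR=W
t=11: phase=(2,2,6,6) vs β=5 → FL=S FR=S RL=W RR=W
t=12: phase=(3,3,7,7) vs β=5 → FL=S FR=S RL=W RR=W
t=15: phase=(6,6,2,2) vs β=5 → FL=W FR=W RL=S RR=S


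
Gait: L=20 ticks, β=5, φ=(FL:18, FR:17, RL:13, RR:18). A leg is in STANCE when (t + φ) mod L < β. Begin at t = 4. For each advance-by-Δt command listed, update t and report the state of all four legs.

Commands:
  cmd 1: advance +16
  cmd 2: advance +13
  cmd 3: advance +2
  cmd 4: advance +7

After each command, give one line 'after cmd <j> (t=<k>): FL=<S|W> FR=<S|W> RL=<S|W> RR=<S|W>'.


start t=4: FL=S FR=S RL=W RR=S
cmd 1: advance +16 → t=20, phase=(18,17,13,18) → FL=W FR=W RL=W RR=W
cmd 2: advance +13 → t=33, phase=(11,10,6,11) → FL=W FR=W RL=W RR=W
cmd 3: advance +2 → t=35, phase=(13,12,8,13) → FL=W FR=W RL=W RR=W
cmd 4: advance +7 → t=42, phase=(0,19,15,0) → FL=S FR=W RL=W RR=S

after cmd 1 (t=20): FL=W FR=W RL=W RR=W
after cmd 2 (t=33): FL=W FR=W RL=W RR=W
after cmd 3 (t=35): FL=W FR=W RL=W RR=W
after cmd 4 (t=42): FL=S FR=W RL=W RR=S


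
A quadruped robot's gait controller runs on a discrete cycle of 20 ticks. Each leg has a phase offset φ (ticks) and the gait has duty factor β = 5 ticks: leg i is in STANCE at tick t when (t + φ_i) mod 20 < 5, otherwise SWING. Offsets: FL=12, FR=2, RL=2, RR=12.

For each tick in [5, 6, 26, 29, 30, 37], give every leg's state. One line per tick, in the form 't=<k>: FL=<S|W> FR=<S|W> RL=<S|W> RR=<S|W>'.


t=5: FL=W FR=W RL=W RR=W
t=6: FL=W FR=W RL=W RR=W
t=26: FL=W FR=W RL=W RR=W
t=29: FL=S FR=W RL=W RR=S
t=30: FL=S FR=W RL=W RR=S
t=37: FL=W FR=W RL=W RR=W

t=5: phase=(17,7,7,17) vs β=5 → FL=W FR=W RL=W RR=W
t=6: phase=(18,8,8,18) vs β=5 → FL=W FR=W RL=W RR=W
t=26: phase=(18,8,8,18) vs β=5 → FL=W FR=W RL=W RR=W
t=29: phase=(1,11,11,1) vs β=5 → FL=S FR=W RL=W RR=S
t=30: phase=(2,12,12,2) vs β=5 → FL=S FR=W RL=W RR=S
t=37: phase=(9,19,19,9) vs β=5 → FL=W FR=W RL=W RR=W


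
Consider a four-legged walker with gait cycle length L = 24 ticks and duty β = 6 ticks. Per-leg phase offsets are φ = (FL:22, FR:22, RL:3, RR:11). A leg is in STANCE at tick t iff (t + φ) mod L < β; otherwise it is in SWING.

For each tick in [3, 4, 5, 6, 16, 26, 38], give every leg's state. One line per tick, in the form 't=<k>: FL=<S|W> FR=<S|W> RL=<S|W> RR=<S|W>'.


t=3: phase=(1,1,6,14) vs β=6 → FL=S FR=S RL=W RR=W
t=4: phase=(2,2,7,15) vs β=6 → FL=S FR=S RL=W RR=W
t=5: phase=(3,3,8,16) vs β=6 → FL=S FR=S RL=W RR=W
t=6: phase=(4,4,9,17) vs β=6 → FL=S FR=S RL=W RR=W
t=16: phase=(14,14,19,3) vs β=6 → FL=W FR=W RL=W RR=S
t=26: phase=(0,0,5,13) vs β=6 → FL=S FR=S RL=S RR=W
t=38: phase=(12,12,17,1) vs β=6 → FL=W FR=W RL=W RR=S

t=3: FL=S FR=S RL=W RR=W
t=4: FL=S FR=S RL=W RR=W
t=5: FL=S FR=S RL=W RR=W
t=6: FL=S FR=S RL=W RR=W
t=16: FL=W FR=W RL=W RR=S
t=26: FL=S FR=S RL=S RR=W
t=38: FL=W FR=W RL=W RR=S


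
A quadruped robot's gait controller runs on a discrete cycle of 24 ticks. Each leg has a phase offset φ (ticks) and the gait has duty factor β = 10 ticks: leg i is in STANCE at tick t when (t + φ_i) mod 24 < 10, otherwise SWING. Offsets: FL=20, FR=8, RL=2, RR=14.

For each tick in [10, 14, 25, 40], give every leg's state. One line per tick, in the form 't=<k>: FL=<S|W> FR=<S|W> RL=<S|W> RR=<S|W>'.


t=10: FL=S FR=W RL=W RR=S
t=14: FL=W FR=W RL=W RR=S
t=25: FL=W FR=S RL=S RR=W
t=40: FL=W FR=S RL=W RR=S

t=10: phase=(6,18,12,0) vs β=10 → FL=S FR=W RL=W RR=S
t=14: phase=(10,22,16,4) vs β=10 → FL=W FR=W RL=W RR=S
t=25: phase=(21,9,3,15) vs β=10 → FL=W FR=S RL=S RR=W
t=40: phase=(12,0,18,6) vs β=10 → FL=W FR=S RL=W RR=S


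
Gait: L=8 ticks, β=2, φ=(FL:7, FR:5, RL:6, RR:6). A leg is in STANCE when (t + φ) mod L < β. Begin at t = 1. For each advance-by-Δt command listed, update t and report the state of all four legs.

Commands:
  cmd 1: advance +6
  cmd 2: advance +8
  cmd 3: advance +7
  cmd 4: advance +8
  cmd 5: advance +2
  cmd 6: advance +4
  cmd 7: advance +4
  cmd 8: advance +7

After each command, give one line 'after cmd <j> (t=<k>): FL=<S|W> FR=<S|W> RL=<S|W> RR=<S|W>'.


after cmd 1 (t=7): FL=W FR=W RL=W RR=W
after cmd 2 (t=15): FL=W FR=W RL=W RR=W
after cmd 3 (t=22): FL=W FR=W RL=W RR=W
after cmd 4 (t=30): FL=W FR=W RL=W RR=W
after cmd 5 (t=32): FL=W FR=W RL=W RR=W
after cmd 6 (t=36): FL=W FR=S RL=W RR=W
after cmd 7 (t=40): FL=W FR=W RL=W RR=W
after cmd 8 (t=47): FL=W FR=W RL=W RR=W

start t=1: FL=S FR=W RL=W RR=W
cmd 1: advance +6 → t=7, phase=(6,4,5,5) → FL=W FR=W RL=W RR=W
cmd 2: advance +8 → t=15, phase=(6,4,5,5) → FL=W FR=W RL=W RR=W
cmd 3: advance +7 → t=22, phase=(5,3,4,4) → FL=W FR=W RL=W RR=W
cmd 4: advance +8 → t=30, phase=(5,3,4,4) → FL=W FR=W RL=W RR=W
cmd 5: advance +2 → t=32, phase=(7,5,6,6) → FL=W FR=W RL=W RR=W
cmd 6: advance +4 → t=36, phase=(3,1,2,2) → FL=W FR=S RL=W RR=W
cmd 7: advance +4 → t=40, phase=(7,5,6,6) → FL=W FR=W RL=W RR=W
cmd 8: advance +7 → t=47, phase=(6,4,5,5) → FL=W FR=W RL=W RR=W


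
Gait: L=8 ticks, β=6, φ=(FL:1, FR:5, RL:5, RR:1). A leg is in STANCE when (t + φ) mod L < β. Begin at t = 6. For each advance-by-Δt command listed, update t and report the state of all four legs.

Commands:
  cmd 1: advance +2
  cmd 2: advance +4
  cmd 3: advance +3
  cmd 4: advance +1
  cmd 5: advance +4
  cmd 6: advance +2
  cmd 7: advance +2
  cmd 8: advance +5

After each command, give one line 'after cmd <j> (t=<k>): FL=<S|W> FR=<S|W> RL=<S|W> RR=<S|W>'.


start t=6: FL=W FR=S RL=S RR=W
cmd 1: advance +2 → t=8, phase=(1,5,5,1) → FL=S FR=S RL=S RR=S
cmd 2: advance +4 → t=12, phase=(5,1,1,5) → FL=S FR=S RL=S RR=S
cmd 3: advance +3 → t=15, phase=(0,4,4,0) → FL=S FR=S RL=S RR=S
cmd 4: advance +1 → t=16, phase=(1,5,5,1) → FL=S FR=S RL=S RR=S
cmd 5: advance +4 → t=20, phase=(5,1,1,5) → FL=S FR=S RL=S RR=S
cmd 6: advance +2 → t=22, phase=(7,3,3,7) → FL=W FR=S RL=S RR=W
cmd 7: advance +2 → t=24, phase=(1,5,5,1) → FL=S FR=S RL=S RR=S
cmd 8: advance +5 → t=29, phase=(6,2,2,6) → FL=W FR=S RL=S RR=W

after cmd 1 (t=8): FL=S FR=S RL=S RR=S
after cmd 2 (t=12): FL=S FR=S RL=S RR=S
after cmd 3 (t=15): FL=S FR=S RL=S RR=S
after cmd 4 (t=16): FL=S FR=S RL=S RR=S
after cmd 5 (t=20): FL=S FR=S RL=S RR=S
after cmd 6 (t=22): FL=W FR=S RL=S RR=W
after cmd 7 (t=24): FL=S FR=S RL=S RR=S
after cmd 8 (t=29): FL=W FR=S RL=S RR=W


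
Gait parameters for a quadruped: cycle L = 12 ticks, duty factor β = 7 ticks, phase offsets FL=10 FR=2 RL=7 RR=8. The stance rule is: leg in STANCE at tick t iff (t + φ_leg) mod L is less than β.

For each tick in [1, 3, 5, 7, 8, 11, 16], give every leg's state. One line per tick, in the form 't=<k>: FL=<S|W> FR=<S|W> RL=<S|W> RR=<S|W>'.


t=1: phase=(11,3,8,9) vs β=7 → FL=W FR=S RL=W RR=W
t=3: phase=(1,5,10,11) vs β=7 → FL=S FR=S RL=W RR=W
t=5: phase=(3,7,0,1) vs β=7 → FL=S FR=W RL=S RR=S
t=7: phase=(5,9,2,3) vs β=7 → FL=S FR=W RL=S RR=S
t=8: phase=(6,10,3,4) vs β=7 → FL=S FR=W RL=S RR=S
t=11: phase=(9,1,6,7) vs β=7 → FL=W FR=S RL=S RR=W
t=16: phase=(2,6,11,0) vs β=7 → FL=S FR=S RL=W RR=S

t=1: FL=W FR=S RL=W RR=W
t=3: FL=S FR=S RL=W RR=W
t=5: FL=S FR=W RL=S RR=S
t=7: FL=S FR=W RL=S RR=S
t=8: FL=S FR=W RL=S RR=S
t=11: FL=W FR=S RL=S RR=W
t=16: FL=S FR=S RL=W RR=S


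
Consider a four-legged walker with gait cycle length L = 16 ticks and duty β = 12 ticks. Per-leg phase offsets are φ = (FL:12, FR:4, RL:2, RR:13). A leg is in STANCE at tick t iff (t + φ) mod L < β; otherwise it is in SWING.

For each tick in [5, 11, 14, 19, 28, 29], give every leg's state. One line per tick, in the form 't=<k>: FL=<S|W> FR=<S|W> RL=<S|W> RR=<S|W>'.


t=5: phase=(1,9,7,2) vs β=12 → FL=S FR=S RL=S RR=S
t=11: phase=(7,15,13,8) vs β=12 → FL=S FR=W RL=W RR=S
t=14: phase=(10,2,0,11) vs β=12 → FL=S FR=S RL=S RR=S
t=19: phase=(15,7,5,0) vs β=12 → FL=W FR=S RL=S RR=S
t=28: phase=(8,0,14,9) vs β=12 → FL=S FR=S RL=W RR=S
t=29: phase=(9,1,15,10) vs β=12 → FL=S FR=S RL=W RR=S

t=5: FL=S FR=S RL=S RR=S
t=11: FL=S FR=W RL=W RR=S
t=14: FL=S FR=S RL=S RR=S
t=19: FL=W FR=S RL=S RR=S
t=28: FL=S FR=S RL=W RR=S
t=29: FL=S FR=S RL=W RR=S


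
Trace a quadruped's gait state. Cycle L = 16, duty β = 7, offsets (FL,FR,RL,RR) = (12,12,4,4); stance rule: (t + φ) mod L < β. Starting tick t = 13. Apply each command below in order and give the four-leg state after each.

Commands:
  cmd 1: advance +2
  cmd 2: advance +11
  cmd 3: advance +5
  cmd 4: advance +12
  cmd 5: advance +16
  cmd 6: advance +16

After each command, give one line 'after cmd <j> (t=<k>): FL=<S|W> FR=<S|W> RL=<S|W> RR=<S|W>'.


start t=13: FL=W FR=W RL=S RR=S
cmd 1: advance +2 → t=15, phase=(11,11,3,3) → FL=W FR=W RL=S RR=S
cmd 2: advance +11 → t=26, phase=(6,6,14,14) → FL=S FR=S RL=W RR=W
cmd 3: advance +5 → t=31, phase=(11,11,3,3) → FL=W FR=W RL=S RR=S
cmd 4: advance +12 → t=43, phase=(7,7,15,15) → FL=W FR=W RL=W RR=W
cmd 5: advance +16 → t=59, phase=(7,7,15,15) → FL=W FR=W RL=W RR=W
cmd 6: advance +16 → t=75, phase=(7,7,15,15) → FL=W FR=W RL=W RR=W

after cmd 1 (t=15): FL=W FR=W RL=S RR=S
after cmd 2 (t=26): FL=S FR=S RL=W RR=W
after cmd 3 (t=31): FL=W FR=W RL=S RR=S
after cmd 4 (t=43): FL=W FR=W RL=W RR=W
after cmd 5 (t=59): FL=W FR=W RL=W RR=W
after cmd 6 (t=75): FL=W FR=W RL=W RR=W


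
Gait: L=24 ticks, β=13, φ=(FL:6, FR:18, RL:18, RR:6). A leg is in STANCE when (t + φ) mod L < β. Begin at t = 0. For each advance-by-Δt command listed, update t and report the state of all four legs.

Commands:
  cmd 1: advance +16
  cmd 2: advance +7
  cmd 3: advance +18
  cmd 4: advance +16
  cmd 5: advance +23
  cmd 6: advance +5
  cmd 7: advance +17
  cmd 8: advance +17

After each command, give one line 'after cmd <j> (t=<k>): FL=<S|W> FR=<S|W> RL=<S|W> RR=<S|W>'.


after cmd 1 (t=16): FL=W FR=S RL=S RR=W
after cmd 2 (t=23): FL=S FR=W RL=W RR=S
after cmd 3 (t=41): FL=W FR=S RL=S RR=W
after cmd 4 (t=57): FL=W FR=S RL=S RR=W
after cmd 5 (t=80): FL=W FR=S RL=S RR=W
after cmd 6 (t=85): FL=W FR=S RL=S RR=W
after cmd 7 (t=102): FL=S FR=S RL=S RR=S
after cmd 8 (t=119): FL=S FR=W RL=W RR=S

start t=0: FL=S FR=W RL=W RR=S
cmd 1: advance +16 → t=16, phase=(22,10,10,22) → FL=W FR=S RL=S RR=W
cmd 2: advance +7 → t=23, phase=(5,17,17,5) → FL=S FR=W RL=W RR=S
cmd 3: advance +18 → t=41, phase=(23,11,11,23) → FL=W FR=S RL=S RR=W
cmd 4: advance +16 → t=57, phase=(15,3,3,15) → FL=W FR=S RL=S RR=W
cmd 5: advance +23 → t=80, phase=(14,2,2,14) → FL=W FR=S RL=S RR=W
cmd 6: advance +5 → t=85, phase=(19,7,7,19) → FL=W FR=S RL=S RR=W
cmd 7: advance +17 → t=102, phase=(12,0,0,12) → FL=S FR=S RL=S RR=S
cmd 8: advance +17 → t=119, phase=(5,17,17,5) → FL=S FR=W RL=W RR=S


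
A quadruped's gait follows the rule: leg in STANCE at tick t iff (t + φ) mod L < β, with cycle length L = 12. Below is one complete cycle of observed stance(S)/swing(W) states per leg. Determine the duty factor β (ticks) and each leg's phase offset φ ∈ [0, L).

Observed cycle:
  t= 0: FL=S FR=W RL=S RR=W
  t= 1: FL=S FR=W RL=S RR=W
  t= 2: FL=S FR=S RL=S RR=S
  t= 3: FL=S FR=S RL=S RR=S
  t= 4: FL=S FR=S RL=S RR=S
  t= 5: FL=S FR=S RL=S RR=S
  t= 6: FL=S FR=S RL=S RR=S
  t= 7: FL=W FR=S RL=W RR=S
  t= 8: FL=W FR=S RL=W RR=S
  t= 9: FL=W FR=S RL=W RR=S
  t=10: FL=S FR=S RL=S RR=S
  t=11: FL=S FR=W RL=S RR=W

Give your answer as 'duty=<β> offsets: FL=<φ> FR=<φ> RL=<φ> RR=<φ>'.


duty β = stance ticks per leg = 9
FL: stance ticks = 9; W→S at t=10 → φ=2
FR: stance ticks = 9; W→S at t=2 → φ=10
RL: stance ticks = 9; W→S at t=10 → φ=2
RR: stance ticks = 9; W→S at t=2 → φ=10

duty=9 offsets: FL=2 FR=10 RL=2 RR=10


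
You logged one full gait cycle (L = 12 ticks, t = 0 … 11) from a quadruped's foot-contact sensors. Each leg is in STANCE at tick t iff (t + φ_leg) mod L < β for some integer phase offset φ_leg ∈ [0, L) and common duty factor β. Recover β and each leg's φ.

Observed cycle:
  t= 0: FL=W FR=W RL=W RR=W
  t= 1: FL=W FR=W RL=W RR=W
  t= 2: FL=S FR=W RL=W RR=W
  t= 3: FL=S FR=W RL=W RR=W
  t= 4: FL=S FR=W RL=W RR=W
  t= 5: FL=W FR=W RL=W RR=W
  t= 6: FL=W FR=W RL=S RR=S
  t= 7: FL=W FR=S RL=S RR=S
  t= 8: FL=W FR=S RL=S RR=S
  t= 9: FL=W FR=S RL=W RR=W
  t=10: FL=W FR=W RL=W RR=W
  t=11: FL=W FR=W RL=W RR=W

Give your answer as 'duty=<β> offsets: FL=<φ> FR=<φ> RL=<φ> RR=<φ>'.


duty β = stance ticks per leg = 3
FL: stance ticks = 3; W→S at t=2 → φ=10
FR: stance ticks = 3; W→S at t=7 → φ=5
RL: stance ticks = 3; W→S at t=6 → φ=6
RR: stance ticks = 3; W→S at t=6 → φ=6

duty=3 offsets: FL=10 FR=5 RL=6 RR=6


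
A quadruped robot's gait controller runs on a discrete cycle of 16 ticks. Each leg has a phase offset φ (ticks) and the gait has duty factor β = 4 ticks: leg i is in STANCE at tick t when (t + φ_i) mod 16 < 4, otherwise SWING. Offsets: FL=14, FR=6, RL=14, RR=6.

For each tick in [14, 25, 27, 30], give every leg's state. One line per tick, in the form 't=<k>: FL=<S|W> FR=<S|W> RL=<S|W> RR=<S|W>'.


t=14: phase=(12,4,12,4) vs β=4 → FL=W FR=W RL=W RR=W
t=25: phase=(7,15,7,15) vs β=4 → FL=W FR=W RL=W RR=W
t=27: phase=(9,1,9,1) vs β=4 → FL=W FR=S RL=W RR=S
t=30: phase=(12,4,12,4) vs β=4 → FL=W FR=W RL=W RR=W

t=14: FL=W FR=W RL=W RR=W
t=25: FL=W FR=W RL=W RR=W
t=27: FL=W FR=S RL=W RR=S
t=30: FL=W FR=W RL=W RR=W


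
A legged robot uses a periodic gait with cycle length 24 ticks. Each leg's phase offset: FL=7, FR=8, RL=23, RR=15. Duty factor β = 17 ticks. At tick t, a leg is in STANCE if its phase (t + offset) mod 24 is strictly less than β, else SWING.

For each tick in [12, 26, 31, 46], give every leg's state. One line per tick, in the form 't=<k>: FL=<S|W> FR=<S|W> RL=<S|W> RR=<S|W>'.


t=12: FL=W FR=W RL=S RR=S
t=26: FL=S FR=S RL=S RR=W
t=31: FL=S FR=S RL=S RR=W
t=46: FL=S FR=S RL=W RR=S

t=12: phase=(19,20,11,3) vs β=17 → FL=W FR=W RL=S RR=S
t=26: phase=(9,10,1,17) vs β=17 → FL=S FR=S RL=S RR=W
t=31: phase=(14,15,6,22) vs β=17 → FL=S FR=S RL=S RR=W
t=46: phase=(5,6,21,13) vs β=17 → FL=S FR=S RL=W RR=S


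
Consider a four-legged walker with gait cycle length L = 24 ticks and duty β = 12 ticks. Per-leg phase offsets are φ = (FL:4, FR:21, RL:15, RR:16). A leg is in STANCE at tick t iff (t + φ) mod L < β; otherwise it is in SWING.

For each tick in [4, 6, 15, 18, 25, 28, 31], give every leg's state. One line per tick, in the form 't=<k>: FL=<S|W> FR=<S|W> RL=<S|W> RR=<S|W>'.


t=4: phase=(8,1,19,20) vs β=12 → FL=S FR=S RL=W RR=W
t=6: phase=(10,3,21,22) vs β=12 → FL=S FR=S RL=W RR=W
t=15: phase=(19,12,6,7) vs β=12 → FL=W FR=W RL=S RR=S
t=18: phase=(22,15,9,10) vs β=12 → FL=W FR=W RL=S RR=S
t=25: phase=(5,22,16,17) vs β=12 → FL=S FR=W RL=W RR=W
t=28: phase=(8,1,19,20) vs β=12 → FL=S FR=S RL=W RR=W
t=31: phase=(11,4,22,23) vs β=12 → FL=S FR=S RL=W RR=W

t=4: FL=S FR=S RL=W RR=W
t=6: FL=S FR=S RL=W RR=W
t=15: FL=W FR=W RL=S RR=S
t=18: FL=W FR=W RL=S RR=S
t=25: FL=S FR=W RL=W RR=W
t=28: FL=S FR=S RL=W RR=W
t=31: FL=S FR=S RL=W RR=W


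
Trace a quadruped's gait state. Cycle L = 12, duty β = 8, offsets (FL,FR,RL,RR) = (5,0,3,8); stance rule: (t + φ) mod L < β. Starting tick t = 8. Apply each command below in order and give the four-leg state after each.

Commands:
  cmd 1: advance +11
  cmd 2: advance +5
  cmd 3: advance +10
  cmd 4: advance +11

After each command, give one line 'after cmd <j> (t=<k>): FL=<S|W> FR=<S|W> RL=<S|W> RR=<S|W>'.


after cmd 1 (t=19): FL=S FR=S RL=W RR=S
after cmd 2 (t=24): FL=S FR=S RL=S RR=W
after cmd 3 (t=34): FL=S FR=W RL=S RR=S
after cmd 4 (t=45): FL=S FR=W RL=S RR=S

start t=8: FL=S FR=W RL=W RR=S
cmd 1: advance +11 → t=19, phase=(0,7,10,3) → FL=S FR=S RL=W RR=S
cmd 2: advance +5 → t=24, phase=(5,0,3,8) → FL=S FR=S RL=S RR=W
cmd 3: advance +10 → t=34, phase=(3,10,1,6) → FL=S FR=W RL=S RR=S
cmd 4: advance +11 → t=45, phase=(2,9,0,5) → FL=S FR=W RL=S RR=S


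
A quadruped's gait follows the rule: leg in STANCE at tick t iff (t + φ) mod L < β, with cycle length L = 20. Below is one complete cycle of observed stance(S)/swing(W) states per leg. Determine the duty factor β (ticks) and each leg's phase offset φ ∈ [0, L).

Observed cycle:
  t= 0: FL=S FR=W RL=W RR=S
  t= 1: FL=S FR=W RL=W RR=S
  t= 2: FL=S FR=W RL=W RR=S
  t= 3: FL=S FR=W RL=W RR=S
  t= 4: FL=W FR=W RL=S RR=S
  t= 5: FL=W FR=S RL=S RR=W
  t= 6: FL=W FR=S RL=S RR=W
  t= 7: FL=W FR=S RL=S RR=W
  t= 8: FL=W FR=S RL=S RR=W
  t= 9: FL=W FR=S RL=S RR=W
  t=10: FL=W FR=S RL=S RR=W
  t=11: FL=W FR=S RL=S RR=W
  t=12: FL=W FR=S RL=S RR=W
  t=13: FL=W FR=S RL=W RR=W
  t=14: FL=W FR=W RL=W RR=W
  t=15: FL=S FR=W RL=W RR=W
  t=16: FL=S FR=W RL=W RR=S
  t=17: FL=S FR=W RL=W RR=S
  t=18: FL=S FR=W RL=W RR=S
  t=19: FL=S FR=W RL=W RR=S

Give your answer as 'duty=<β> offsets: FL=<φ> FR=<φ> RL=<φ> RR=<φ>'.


duty=9 offsets: FL=5 FR=15 RL=16 RR=4

duty β = stance ticks per leg = 9
FL: stance ticks = 9; W→S at t=15 → φ=5
FR: stance ticks = 9; W→S at t=5 → φ=15
RL: stance ticks = 9; W→S at t=4 → φ=16
RR: stance ticks = 9; W→S at t=16 → φ=4


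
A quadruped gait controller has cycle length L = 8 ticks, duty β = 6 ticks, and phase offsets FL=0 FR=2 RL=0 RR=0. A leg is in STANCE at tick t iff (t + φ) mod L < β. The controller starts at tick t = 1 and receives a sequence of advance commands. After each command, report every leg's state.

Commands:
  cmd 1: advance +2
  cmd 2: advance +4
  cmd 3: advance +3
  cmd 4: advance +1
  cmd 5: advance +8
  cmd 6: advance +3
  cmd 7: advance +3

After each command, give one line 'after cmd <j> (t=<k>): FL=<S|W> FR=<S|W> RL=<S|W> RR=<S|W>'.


after cmd 1 (t=3): FL=S FR=S RL=S RR=S
after cmd 2 (t=7): FL=W FR=S RL=W RR=W
after cmd 3 (t=10): FL=S FR=S RL=S RR=S
after cmd 4 (t=11): FL=S FR=S RL=S RR=S
after cmd 5 (t=19): FL=S FR=S RL=S RR=S
after cmd 6 (t=22): FL=W FR=S RL=W RR=W
after cmd 7 (t=25): FL=S FR=S RL=S RR=S

start t=1: FL=S FR=S RL=S RR=S
cmd 1: advance +2 → t=3, phase=(3,5,3,3) → FL=S FR=S RL=S RR=S
cmd 2: advance +4 → t=7, phase=(7,1,7,7) → FL=W FR=S RL=W RR=W
cmd 3: advance +3 → t=10, phase=(2,4,2,2) → FL=S FR=S RL=S RR=S
cmd 4: advance +1 → t=11, phase=(3,5,3,3) → FL=S FR=S RL=S RR=S
cmd 5: advance +8 → t=19, phase=(3,5,3,3) → FL=S FR=S RL=S RR=S
cmd 6: advance +3 → t=22, phase=(6,0,6,6) → FL=W FR=S RL=W RR=W
cmd 7: advance +3 → t=25, phase=(1,3,1,1) → FL=S FR=S RL=S RR=S


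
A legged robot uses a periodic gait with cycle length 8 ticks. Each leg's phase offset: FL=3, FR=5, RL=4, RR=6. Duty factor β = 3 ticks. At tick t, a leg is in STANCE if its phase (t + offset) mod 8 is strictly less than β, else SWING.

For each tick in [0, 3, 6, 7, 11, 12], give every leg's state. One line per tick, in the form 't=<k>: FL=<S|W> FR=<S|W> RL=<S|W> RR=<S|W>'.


t=0: phase=(3,5,4,6) vs β=3 → FL=W FR=W RL=W RR=W
t=3: phase=(6,0,7,1) vs β=3 → FL=W FR=S RL=W RR=S
t=6: phase=(1,3,2,4) vs β=3 → FL=S FR=W RL=S RR=W
t=7: phase=(2,4,3,5) vs β=3 → FL=S FR=W RL=W RR=W
t=11: phase=(6,0,7,1) vs β=3 → FL=W FR=S RL=W RR=S
t=12: phase=(7,1,0,2) vs β=3 → FL=W FR=S RL=S RR=S

t=0: FL=W FR=W RL=W RR=W
t=3: FL=W FR=S RL=W RR=S
t=6: FL=S FR=W RL=S RR=W
t=7: FL=S FR=W RL=W RR=W
t=11: FL=W FR=S RL=W RR=S
t=12: FL=W FR=S RL=S RR=S


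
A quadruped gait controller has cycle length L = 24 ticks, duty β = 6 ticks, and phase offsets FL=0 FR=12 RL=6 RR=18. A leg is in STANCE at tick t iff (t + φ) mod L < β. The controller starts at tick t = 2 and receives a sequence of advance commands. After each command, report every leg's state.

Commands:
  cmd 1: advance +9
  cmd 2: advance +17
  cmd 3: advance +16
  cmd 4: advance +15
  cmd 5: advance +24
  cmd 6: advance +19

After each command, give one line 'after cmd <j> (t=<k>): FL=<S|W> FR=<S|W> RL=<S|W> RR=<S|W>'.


after cmd 1 (t=11): FL=W FR=W RL=W RR=S
after cmd 2 (t=28): FL=S FR=W RL=W RR=W
after cmd 3 (t=44): FL=W FR=W RL=S RR=W
after cmd 4 (t=59): FL=W FR=W RL=W RR=S
after cmd 5 (t=83): FL=W FR=W RL=W RR=S
after cmd 6 (t=102): FL=W FR=W RL=W RR=S

start t=2: FL=S FR=W RL=W RR=W
cmd 1: advance +9 → t=11, phase=(11,23,17,5) → FL=W FR=W RL=W RR=S
cmd 2: advance +17 → t=28, phase=(4,16,10,22) → FL=S FR=W RL=W RR=W
cmd 3: advance +16 → t=44, phase=(20,8,2,14) → FL=W FR=W RL=S RR=W
cmd 4: advance +15 → t=59, phase=(11,23,17,5) → FL=W FR=W RL=W RR=S
cmd 5: advance +24 → t=83, phase=(11,23,17,5) → FL=W FR=W RL=W RR=S
cmd 6: advance +19 → t=102, phase=(6,18,12,0) → FL=W FR=W RL=W RR=S


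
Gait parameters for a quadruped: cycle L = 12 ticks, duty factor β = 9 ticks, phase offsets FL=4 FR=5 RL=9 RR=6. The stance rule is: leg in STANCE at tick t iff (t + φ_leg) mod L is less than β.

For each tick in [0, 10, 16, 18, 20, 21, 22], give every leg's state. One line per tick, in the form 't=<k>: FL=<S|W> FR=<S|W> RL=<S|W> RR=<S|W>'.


t=0: phase=(4,5,9,6) vs β=9 → FL=S FR=S RL=W RR=S
t=10: phase=(2,3,7,4) vs β=9 → FL=S FR=S RL=S RR=S
t=16: phase=(8,9,1,10) vs β=9 → FL=S FR=W RL=S RR=W
t=18: phase=(10,11,3,0) vs β=9 → FL=W FR=W RL=S RR=S
t=20: phase=(0,1,5,2) vs β=9 → FL=S FR=S RL=S RR=S
t=21: phase=(1,2,6,3) vs β=9 → FL=S FR=S RL=S RR=S
t=22: phase=(2,3,7,4) vs β=9 → FL=S FR=S RL=S RR=S

t=0: FL=S FR=S RL=W RR=S
t=10: FL=S FR=S RL=S RR=S
t=16: FL=S FR=W RL=S RR=W
t=18: FL=W FR=W RL=S RR=S
t=20: FL=S FR=S RL=S RR=S
t=21: FL=S FR=S RL=S RR=S
t=22: FL=S FR=S RL=S RR=S


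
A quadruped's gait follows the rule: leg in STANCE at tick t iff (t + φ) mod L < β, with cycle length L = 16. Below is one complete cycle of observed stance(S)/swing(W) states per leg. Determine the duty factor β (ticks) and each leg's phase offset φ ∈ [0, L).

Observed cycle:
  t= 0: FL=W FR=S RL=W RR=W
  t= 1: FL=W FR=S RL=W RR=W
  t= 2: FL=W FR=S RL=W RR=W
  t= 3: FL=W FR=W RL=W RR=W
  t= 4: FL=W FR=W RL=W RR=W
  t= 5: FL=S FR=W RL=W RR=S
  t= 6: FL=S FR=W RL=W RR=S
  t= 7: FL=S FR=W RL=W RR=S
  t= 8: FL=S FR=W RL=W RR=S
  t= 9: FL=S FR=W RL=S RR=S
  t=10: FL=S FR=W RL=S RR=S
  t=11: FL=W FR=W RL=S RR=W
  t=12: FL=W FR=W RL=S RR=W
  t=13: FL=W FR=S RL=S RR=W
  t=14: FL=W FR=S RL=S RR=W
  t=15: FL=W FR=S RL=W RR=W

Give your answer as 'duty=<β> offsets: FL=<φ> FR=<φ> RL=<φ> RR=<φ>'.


duty β = stance ticks per leg = 6
FL: stance ticks = 6; W→S at t=5 → φ=11
FR: stance ticks = 6; W→S at t=13 → φ=3
RL: stance ticks = 6; W→S at t=9 → φ=7
RR: stance ticks = 6; W→S at t=5 → φ=11

duty=6 offsets: FL=11 FR=3 RL=7 RR=11
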